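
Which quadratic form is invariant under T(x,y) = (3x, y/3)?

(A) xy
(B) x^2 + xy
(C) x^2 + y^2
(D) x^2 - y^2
A

T multiplies x by 3 and divides y by 3.
Substitute the transformed coordinates into each option and compare with the original:
(A) xy  ->  (3x)(y/3) = xy   [equals xy: invariant]
(B) x^2 + xy  ->  (3x)^2 + (3x)(y/3) = 9x^2 + xy   [differs from x^2 + xy: not invariant]
(C) x^2 + y^2  ->  (3x)^2 + (y/3)^2 = 9x^2 + y^2/9   [differs from x^2 + y^2: not invariant]
(D) x^2 - y^2  ->  (3x)^2 - (y/3)^2 = 9x^2 - y^2/9   [differs from x^2 - y^2: not invariant]

Only option (A), xy, is unchanged by the transformation.
The factors 3 and 1/3 cancel only in the pure product xy.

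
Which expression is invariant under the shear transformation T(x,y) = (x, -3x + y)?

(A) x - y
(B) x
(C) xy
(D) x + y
B

Under the shear T(x,y) = (x, -3x + y):
Substitute the transformed coordinates into each option and compare with the original:
(A) x - y  ->  (x) - (-3x + y) = 4x - y   [differs from x - y: not invariant]
(B) x  ->  (x) = x   [equals x: invariant]
(C) xy  ->  (x)(-3x + y) = -3x^2 + xy   [differs from xy: not invariant]
(D) x + y  ->  (x) + (-3x + y) = -2x + y   [differs from x + y: not invariant]

Only option (B), x, is unchanged by the transformation.
A vertical shear moves points parallel to the y-axis, so the x-coordinate (and any function of x alone) is unchanged.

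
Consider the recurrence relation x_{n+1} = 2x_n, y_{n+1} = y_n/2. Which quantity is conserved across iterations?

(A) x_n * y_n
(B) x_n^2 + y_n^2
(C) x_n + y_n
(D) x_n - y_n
A

For the recurrence x_{n+1} = 2x_n, y_{n+1} = y_n/2:

x_{n+1} * y_{n+1} = (2x_n) * (y_n/2) = x_n * y_n
The product is conserved.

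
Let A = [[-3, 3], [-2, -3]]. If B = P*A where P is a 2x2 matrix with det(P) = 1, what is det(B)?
15

By the multiplicative property of determinants, det(B) = det(P*A) = det(P) * det(A) = det(A),
so the determinant is invariant under multiplication by any determinant-1 matrix; we just need det(A).

det(A) = (-3)(-3) - (3)(-2) = 9 - (-6) = 15

Therefore det(B) = 1 * 15 = 15.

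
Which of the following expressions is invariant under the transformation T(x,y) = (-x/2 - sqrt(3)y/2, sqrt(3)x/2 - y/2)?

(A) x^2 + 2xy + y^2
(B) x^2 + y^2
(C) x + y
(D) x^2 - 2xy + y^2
B

An expression E(x,y) is invariant under T if E(T(x,y)) = E(x,y). Here T(x,y) = (-x/2 - sqrt(3)y/2, sqrt(3)x/2 - y/2).
Substitute the transformed coordinates into each option and compare with the original:
(A) x^2 + 2xy + y^2  ->  (-x/2 - sqrt(3)y/2)^2 + 2(-x/2 - sqrt(3)y/2)(sqrt(3)x/2 - y/2) + (sqrt(3)x/2 - y/2)^2 = -sqrt(3)x^2/2 + x^2 - xy + sqrt(3)y^2/2 + y^2   [differs from x^2 + 2xy + y^2: not invariant]
(B) x^2 + y^2  ->  (-x/2 - sqrt(3)y/2)^2 + (sqrt(3)x/2 - y/2)^2 = x^2 + y^2   [equals x^2 + y^2: invariant]
(C) x + y  ->  (-x/2 - sqrt(3)y/2) + (sqrt(3)x/2 - y/2) = -x/2 + sqrt(3)x/2 - sqrt(3)y/2 - y/2   [differs from x + y: not invariant]
(D) x^2 - 2xy + y^2  ->  (-x/2 - sqrt(3)y/2)^2 - 2(-x/2 - sqrt(3)y/2)(sqrt(3)x/2 - y/2) + (sqrt(3)x/2 - y/2)^2 = sqrt(3)x^2/2 + x^2 + xy - sqrt(3)y^2/2 + y^2   [differs from x^2 - 2xy + y^2: not invariant]

Only option (B), x^2 + y^2, is unchanged by the transformation.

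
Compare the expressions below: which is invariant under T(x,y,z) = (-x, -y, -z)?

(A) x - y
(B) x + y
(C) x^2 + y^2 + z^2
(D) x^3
C

Apply T(x,y,z) = (-x, -y, -z) to each option, i.e. replace (x, y, z) by the transformed coordinates.
Substitute the transformed coordinates into each option and compare with the original:
(A) x - y  ->  (-x) - (-y) = -x + y   [differs from x - y: not invariant]
(B) x + y  ->  (-x) + (-y) = -x - y   [differs from x + y: not invariant]
(C) x^2 + y^2 + z^2  ->  (-x)^2 + (-y)^2 + (-z)^2 = x^2 + y^2 + z^2   [equals x^2 + y^2 + z^2: invariant]
(D) x^3  ->  (-x)^3 = -x^3   [differs from x^3: not invariant]

Only option (C), x^2 + y^2 + z^2, is unchanged by the transformation.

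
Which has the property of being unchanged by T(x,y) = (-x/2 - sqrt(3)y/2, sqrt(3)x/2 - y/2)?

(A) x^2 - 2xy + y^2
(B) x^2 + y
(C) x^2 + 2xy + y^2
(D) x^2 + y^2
D

An expression E(x,y) is invariant under T if E(T(x,y)) = E(x,y). Here T(x,y) = (-x/2 - sqrt(3)y/2, sqrt(3)x/2 - y/2).
Substitute the transformed coordinates into each option and compare with the original:
(A) x^2 - 2xy + y^2  ->  (-x/2 - sqrt(3)y/2)^2 - 2(-x/2 - sqrt(3)y/2)(sqrt(3)x/2 - y/2) + (sqrt(3)x/2 - y/2)^2 = sqrt(3)x^2/2 + x^2 + xy - sqrt(3)y^2/2 + y^2   [differs from x^2 - 2xy + y^2: not invariant]
(B) x^2 + y  ->  (-x/2 - sqrt(3)y/2)^2 + (sqrt(3)x/2 - y/2) = x^2/4 + sqrt(3)xy/2 + sqrt(3)x/2 + 3y^2/4 - y/2   [differs from x^2 + y: not invariant]
(C) x^2 + 2xy + y^2  ->  (-x/2 - sqrt(3)y/2)^2 + 2(-x/2 - sqrt(3)y/2)(sqrt(3)x/2 - y/2) + (sqrt(3)x/2 - y/2)^2 = -sqrt(3)x^2/2 + x^2 - xy + sqrt(3)y^2/2 + y^2   [differs from x^2 + 2xy + y^2: not invariant]
(D) x^2 + y^2  ->  (-x/2 - sqrt(3)y/2)^2 + (sqrt(3)x/2 - y/2)^2 = x^2 + y^2   [equals x^2 + y^2: invariant]

Only option (D), x^2 + y^2, is unchanged by the transformation.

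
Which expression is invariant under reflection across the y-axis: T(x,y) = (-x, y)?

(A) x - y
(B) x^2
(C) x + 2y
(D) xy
B

The map is reflection across the y-axis: T(x,y) = (-x, y).
Substitute the transformed coordinates into each option and compare with the original:
(A) x - y  ->  (-x) - (y) = -x - y   [differs from x - y: not invariant]
(B) x^2  ->  (-x)^2 = x^2   [equals x^2: invariant]
(C) x + 2y  ->  (-x) + 2(y) = -x + 2y   [differs from x + 2y: not invariant]
(D) xy  ->  (-x)(y) = -xy   [differs from xy: not invariant]

Only option (B), x^2, is unchanged by the transformation.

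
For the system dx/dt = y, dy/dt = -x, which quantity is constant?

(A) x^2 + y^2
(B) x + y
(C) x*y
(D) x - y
A

A first integral I satisfies dI/dt = 0 along every solution. Differentiate each option and use the equation of motion:
(A) d/dt[x^2 + y^2] = 2x*dx/dt + 2y*dy/dt = 2x*y + 2y*(-x) = 0
(B) d/dt[x + y] = y + (-x) = y - x, not identically 0
(C) d/dt[x*y] = (dx/dt)y + x(dy/dt) = y^2 - x^2, not identically 0
(D) d/dt[x - y] = y - (-x) = x + y, not identically 0

Only (A) has zero time-derivative. So x^2 + y^2 (the squared radius; trajectories are circles) is the conserved quantity.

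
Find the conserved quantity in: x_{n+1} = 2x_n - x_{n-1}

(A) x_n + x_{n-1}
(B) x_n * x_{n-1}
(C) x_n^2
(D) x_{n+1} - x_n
D

For the recurrence x_{n+1} = 2x_n - x_{n-1}:

If x_{n+1} = 2x_n - x_{n-1}, then:
x_{n+1} - x_n = x_n - x_{n-1}
The first difference is constant throughout the sequence.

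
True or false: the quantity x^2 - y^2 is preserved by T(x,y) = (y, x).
False

Substitute T(x,y) = (y, x) into the expression and compare with the original.

Original: x^2 - y^2
After applying T: (y)^2 - (x)^2 = -x^2 + y^2

This differs from the original x^2 - y^2 (difference: -2x^2 + 2y^2), so the expression is NOT invariant.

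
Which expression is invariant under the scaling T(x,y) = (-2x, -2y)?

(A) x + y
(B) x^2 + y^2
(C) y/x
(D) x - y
C

Under the uniform scaling T(x,y) = (-2x, -2y):
Substitute the transformed coordinates into each option and compare with the original:
(A) x + y  ->  (-2x) + (-2y) = -2x - 2y   [differs from x + y: not invariant]
(B) x^2 + y^2  ->  (-2x)^2 + (-2y)^2 = 4x^2 + 4y^2   [differs from x^2 + y^2: not invariant]
(C) y/x  ->  (-2y)/(-2x) = y/x   [equals y/x: invariant]
(D) x - y  ->  (-2x) - (-2y) = -2x + 2y   [differs from x - y: not invariant]

Only option (C), y/x, is unchanged by the transformation.
The common factor -2 cancels in a ratio of coordinates, while sums, products and sums of squares pick up factors of -2 or 4.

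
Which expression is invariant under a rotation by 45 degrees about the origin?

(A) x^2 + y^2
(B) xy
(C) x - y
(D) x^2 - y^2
A

A rotation by 45 degrees sends (x, y) to (sqrt(2)x/2 - sqrt(2)y/2, sqrt(2)x/2 + sqrt(2)y/2).
Substitute the transformed coordinates into each option and compare with the original:
(A) x^2 + y^2  ->  (sqrt(2)x/2 - sqrt(2)y/2)^2 + (sqrt(2)x/2 + sqrt(2)y/2)^2 = x^2 + y^2   [equals x^2 + y^2: invariant]
(B) xy  ->  (sqrt(2)x/2 - sqrt(2)y/2)(sqrt(2)x/2 + sqrt(2)y/2) = x^2/2 - y^2/2   [differs from xy: not invariant]
(C) x - y  ->  (sqrt(2)x/2 - sqrt(2)y/2) - (sqrt(2)x/2 + sqrt(2)y/2) = -sqrt(2)y   [differs from x - y: not invariant]
(D) x^2 - y^2  ->  (sqrt(2)x/2 - sqrt(2)y/2)^2 - (sqrt(2)x/2 + sqrt(2)y/2)^2 = -2xy   [differs from x^2 - y^2: not invariant]

Only option (A), x^2 + y^2, is unchanged by the transformation.
Geometrically, x^2 + y^2 is the squared distance from the origin, which every rotation about the origin preserves.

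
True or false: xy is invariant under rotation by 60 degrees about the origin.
False

Applying rotation by 60 degrees: x' = x*cos(60 degrees) - y*sin(60 degrees) = x/2 - sqrt(3)y/2, y' = x*sin(60 degrees) + y*cos(60 degrees) = sqrt(3)x/2 + y/2

Substituting into xy:
(x/2 - sqrt(3)y/2)(sqrt(3)x/2 + y/2)
= sqrt(3)x^2/4 - xy/2 - sqrt(3)y^2/4

This differs from the original expression xy, so it is NOT invariant.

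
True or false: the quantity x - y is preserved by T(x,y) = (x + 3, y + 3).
True

Substitute T(x,y) = (x + 3, y + 3) into the expression and compare with the original.

Original: x - y
After applying T: (x + 3) - (y + 3) = x - y

This is identical to the original x - y, so the expression is invariant.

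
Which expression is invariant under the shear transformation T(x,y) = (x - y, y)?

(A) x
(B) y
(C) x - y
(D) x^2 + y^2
B

Under the shear T(x,y) = (x - y, y):
Substitute the transformed coordinates into each option and compare with the original:
(A) x  ->  (x - y) = x - y   [differs from x: not invariant]
(B) y  ->  (y) = y   [equals y: invariant]
(C) x - y  ->  (x - y) - (y) = x - 2y   [differs from x - y: not invariant]
(D) x^2 + y^2  ->  (x - y)^2 + (y)^2 = x^2 - 2xy + 2y^2   [differs from x^2 + y^2: not invariant]

Only option (B), y, is unchanged by the transformation.
A horizontal shear moves points parallel to the x-axis, so the y-coordinate (and any function of y alone) is unchanged.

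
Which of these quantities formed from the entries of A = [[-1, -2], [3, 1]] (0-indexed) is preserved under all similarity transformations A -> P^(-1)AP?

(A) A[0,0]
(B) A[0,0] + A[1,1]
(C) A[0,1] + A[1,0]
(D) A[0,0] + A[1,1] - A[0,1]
B

A[0,0] + A[1,1] is the trace of A. By the cyclic property of the trace, tr(P^(-1)AP) = tr(APP^(-1)) = tr(A), so it is the same for every matrix similar to A.

The other combinations are not similarity invariants. For example, take P = [[1, 2], [0, 1]] (det P = 1), so P^(-1) = [[1, -2], [0, 1]] and
B = P^(-1)AP = [[-7, -18], [3, 7]].
Evaluating each option on A and on B:
(A) A[0,0]: -1 for A, -7 for B -> changes
(B) A[0,0] + A[1,1]: 0 for A, 0 for B -> unchanged
(C) A[0,1] + A[1,0]: 1 for A, -15 for B -> changes
(D) A[0,0] + A[1,1] - A[0,1]: 2 for A, 18 for B -> changes

Only (B) A[0,0] + A[1,1] = 0 survives (and it does so for every P, not just this one), so it is the invariant.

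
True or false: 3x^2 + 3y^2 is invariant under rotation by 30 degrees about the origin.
True

Applying rotation by 30 degrees: x' = x*cos(30 degrees) - y*sin(30 degrees) = sqrt(3)x/2 - y/2, y' = x*sin(30 degrees) + y*cos(30 degrees) = x/2 + sqrt(3)y/2

Substituting into 3x^2 + 3y^2:
3(sqrt(3)x/2 - y/2)^2 + 3(x/2 + sqrt(3)y/2)^2
= 3x^2 + 3y^2

This equals the original expression 3x^2 + 3y^2, so it IS invariant.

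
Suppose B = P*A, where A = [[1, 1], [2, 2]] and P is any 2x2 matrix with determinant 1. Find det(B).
0

By the multiplicative property of determinants, det(B) = det(P*A) = det(P) * det(A) = det(A),
so the determinant is invariant under multiplication by any determinant-1 matrix; we just need det(A).

det(A) = (1)(2) - (1)(2) = 2 - 2 = 0

Therefore det(B) = 1 * 0 = 0.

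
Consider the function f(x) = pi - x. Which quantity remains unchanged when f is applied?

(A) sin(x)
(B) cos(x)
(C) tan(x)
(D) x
A

For f(x) = pi - x:
sin(pi - x) = sin(x), so sine is invariant under this transformation.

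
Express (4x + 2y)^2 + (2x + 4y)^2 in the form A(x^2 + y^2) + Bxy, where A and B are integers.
20(x^2 + y^2) + 32xy

Expanding: (4x + 2y)^2 = 16x^2 + 16xy + 4y^2
(2x + 4y)^2 = 4x^2 + 16xy + 16y^2
Sum = (16+4)(x^2+y^2) + 32xy = 20(x^2 + y^2) + 32xy
This is symmetric in x and y.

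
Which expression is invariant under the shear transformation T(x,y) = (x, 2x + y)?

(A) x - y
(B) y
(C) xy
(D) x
D

Under the shear T(x,y) = (x, 2x + y):
Substitute the transformed coordinates into each option and compare with the original:
(A) x - y  ->  (x) - (2x + y) = -x - y   [differs from x - y: not invariant]
(B) y  ->  (2x + y) = 2x + y   [differs from y: not invariant]
(C) xy  ->  (x)(2x + y) = 2x^2 + xy   [differs from xy: not invariant]
(D) x  ->  (x) = x   [equals x: invariant]

Only option (D), x, is unchanged by the transformation.
A vertical shear moves points parallel to the y-axis, so the x-coordinate (and any function of x alone) is unchanged.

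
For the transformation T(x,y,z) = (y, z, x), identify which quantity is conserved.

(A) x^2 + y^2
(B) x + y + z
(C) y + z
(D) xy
B

Apply T(x,y,z) = (y, z, x) to each option, i.e. replace (x, y, z) by the transformed coordinates.
Substitute the transformed coordinates into each option and compare with the original:
(A) x^2 + y^2  ->  (y)^2 + (z)^2 = y^2 + z^2   [differs from x^2 + y^2: not invariant]
(B) x + y + z  ->  (y) + (z) + (x) = x + y + z   [equals x + y + z: invariant]
(C) y + z  ->  (z) + (x) = x + z   [differs from y + z: not invariant]
(D) xy  ->  (y)(z) = yz   [differs from xy: not invariant]

Only option (B), x + y + z, is unchanged by the transformation.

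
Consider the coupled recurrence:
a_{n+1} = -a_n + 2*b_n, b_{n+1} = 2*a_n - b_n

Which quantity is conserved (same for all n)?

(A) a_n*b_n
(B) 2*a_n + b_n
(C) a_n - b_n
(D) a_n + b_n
D

Replace a_n by a_{n+1} = -a_n + 2*b_n and b_n by b_{n+1} = 2*a_n - b_n in each option and simplify:
(A) a_n*b_n  ->  (-a_n + 2*b_n)*(2*a_n - b_n) = -2*a_n^2 + 5*a_n*b_n - 2*b_n^2   [not conserved]
(B) 2*a_n + b_n  ->  2*(-a_n + 2*b_n) + (2*a_n - b_n) = 3*b_n   [not conserved]
(C) a_n - b_n  ->  (-a_n + 2*b_n) - (2*a_n - b_n) = -3*a_n + 3*b_n   [not conserved]
(D) a_n + b_n  ->  (-a_n + 2*b_n) + (2*a_n - b_n) = a_n + b_n   [conserved]

Only (D) a_n + b_n returns to itself after one step, so it is the conserved quantity.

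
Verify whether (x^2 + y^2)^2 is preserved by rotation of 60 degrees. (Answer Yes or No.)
Yes

Applying rotation by 60 degrees: x' = x*cos(60 degrees) - y*sin(60 degrees) = x/2 - sqrt(3)y/2, y' = x*sin(60 degrees) + y*cos(60 degrees) = sqrt(3)x/2 + y/2

Substituting into (x^2 + y^2)^2:
((x/2 - sqrt(3)y/2)^2 + (sqrt(3)x/2 + y/2)^2)^2
= x^4 + 2x^2y^2 + y^4 = (x^2 + y^2)^2

This equals the original expression (x^2 + y^2)^2, so it IS invariant.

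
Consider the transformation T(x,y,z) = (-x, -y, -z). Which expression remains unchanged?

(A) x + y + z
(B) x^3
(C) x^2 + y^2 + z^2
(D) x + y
C

Apply T(x,y,z) = (-x, -y, -z) to each option, i.e. replace (x, y, z) by the transformed coordinates.
Substitute the transformed coordinates into each option and compare with the original:
(A) x + y + z  ->  (-x) + (-y) + (-z) = -x - y - z   [differs from x + y + z: not invariant]
(B) x^3  ->  (-x)^3 = -x^3   [differs from x^3: not invariant]
(C) x^2 + y^2 + z^2  ->  (-x)^2 + (-y)^2 + (-z)^2 = x^2 + y^2 + z^2   [equals x^2 + y^2 + z^2: invariant]
(D) x + y  ->  (-x) + (-y) = -x - y   [differs from x + y: not invariant]

Only option (C), x^2 + y^2 + z^2, is unchanged by the transformation.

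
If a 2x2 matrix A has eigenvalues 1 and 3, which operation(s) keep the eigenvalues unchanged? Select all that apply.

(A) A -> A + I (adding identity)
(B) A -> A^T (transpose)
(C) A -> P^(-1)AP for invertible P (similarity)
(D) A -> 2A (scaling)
B and C

Eigenvalues are preserved by:
1. Similarity transformations: A -> P^(-1)AP (same characteristic polynomial)
2. Transpose: A^T has the same eigenvalues as A

Eigenvalues are NOT preserved by:
- Adding identity: eigenvalues become 1+1, 3+1
- Scaling: eigenvalues become 2, 6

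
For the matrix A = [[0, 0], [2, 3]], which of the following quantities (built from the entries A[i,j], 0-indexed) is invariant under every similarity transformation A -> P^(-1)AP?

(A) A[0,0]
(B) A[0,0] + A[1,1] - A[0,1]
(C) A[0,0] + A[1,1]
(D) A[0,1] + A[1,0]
C

A[0,0] + A[1,1] is the trace of A. By the cyclic property of the trace, tr(P^(-1)AP) = tr(APP^(-1)) = tr(A), so it is the same for every matrix similar to A.

The other combinations are not similarity invariants. For example, take P = [[1, 2], [0, 1]] (det P = 1), so P^(-1) = [[1, -2], [0, 1]] and
B = P^(-1)AP = [[-4, -14], [2, 7]].
Evaluating each option on A and on B:
(A) A[0,0]: 0 for A, -4 for B -> changes
(B) A[0,0] + A[1,1] - A[0,1]: 3 for A, 17 for B -> changes
(C) A[0,0] + A[1,1]: 3 for A, 3 for B -> unchanged
(D) A[0,1] + A[1,0]: 2 for A, -12 for B -> changes

Only (C) A[0,0] + A[1,1] = 3 survives (and it does so for every P, not just this one), so it is the invariant.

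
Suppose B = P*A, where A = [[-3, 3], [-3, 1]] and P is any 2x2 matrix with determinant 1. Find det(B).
6

By the multiplicative property of determinants, det(B) = det(P*A) = det(P) * det(A) = det(A),
so the determinant is invariant under multiplication by any determinant-1 matrix; we just need det(A).

det(A) = (-3)(1) - (3)(-3) = -3 - (-9) = 6

Therefore det(B) = 1 * 6 = 6.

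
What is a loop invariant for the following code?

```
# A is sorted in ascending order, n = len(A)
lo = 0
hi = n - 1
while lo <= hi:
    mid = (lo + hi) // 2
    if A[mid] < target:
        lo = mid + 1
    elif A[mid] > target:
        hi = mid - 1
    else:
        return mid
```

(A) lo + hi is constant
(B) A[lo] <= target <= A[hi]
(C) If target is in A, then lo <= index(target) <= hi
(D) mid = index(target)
C

A loop invariant must hold before the first iteration and be re-established by every execution of the body.

(C) If target is in A, then lo <= index(target) <= hi: Before the loop [lo, hi] = [0, n-1] covers every index. When A[mid] < target, sortedness puts target strictly to the right of mid, so setting lo = mid + 1 keeps index(target) in [lo, hi]; symmetrically for hi = mid - 1. Hence 'if target is in A then lo <= index(target) <= hi' holds after every iteration, and when lo > hi it proves target is absent.

The other options fail:
(A) lo + hi is constant: each iteration moves exactly one of lo, hi, so lo + hi changes (e.g. 0 + (n-1) becomes (mid+1) + (n-1)).
(B) A[lo] <= target <= A[hi]: fails when target is not in A (e.g. target < A[0] already violates it before the loop), so it is not maintained in general.
(D) mid = index(target): mid is just the current probe; it equals index(target) only on the iteration that returns.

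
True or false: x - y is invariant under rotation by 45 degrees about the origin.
False

Applying rotation by 45 degrees: x' = x*cos(45 degrees) - y*sin(45 degrees) = sqrt(2)x/2 - sqrt(2)y/2, y' = x*sin(45 degrees) + y*cos(45 degrees) = sqrt(2)x/2 + sqrt(2)y/2

Substituting into x - y:
(sqrt(2)x/2 - sqrt(2)y/2) - (sqrt(2)x/2 + sqrt(2)y/2)
= -sqrt(2)y

This differs from the original expression x - y, so it is NOT invariant.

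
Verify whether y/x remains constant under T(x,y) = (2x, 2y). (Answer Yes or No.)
Yes

Substitute T(x,y) = (2x, 2y) into the expression and compare with the original.

Original: y/x
After applying T: (2y)/(2x) = y/x

This is identical to the original y/x, so the expression is invariant.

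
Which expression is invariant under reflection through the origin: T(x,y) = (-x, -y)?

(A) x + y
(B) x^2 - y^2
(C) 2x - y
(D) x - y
B

The map is reflection through the origin: T(x,y) = (-x, -y).
Substitute the transformed coordinates into each option and compare with the original:
(A) x + y  ->  (-x) + (-y) = -x - y   [differs from x + y: not invariant]
(B) x^2 - y^2  ->  (-x)^2 - (-y)^2 = x^2 - y^2   [equals x^2 - y^2: invariant]
(C) 2x - y  ->  2(-x) - (-y) = -2x + y   [differs from 2x - y: not invariant]
(D) x - y  ->  (-x) - (-y) = -x + y   [differs from x - y: not invariant]

Only option (B), x^2 - y^2, is unchanged by the transformation.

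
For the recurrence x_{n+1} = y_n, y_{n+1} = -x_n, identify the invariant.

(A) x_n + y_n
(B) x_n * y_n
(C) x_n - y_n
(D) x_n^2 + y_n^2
D

For the recurrence x_{n+1} = y_n, y_{n+1} = -x_n:

x_{n+1}^2 + y_{n+1}^2 = y_n^2 + (-x_n)^2 = x_n^2 + y_n^2
The sum of squares is conserved (like energy in a harmonic oscillator).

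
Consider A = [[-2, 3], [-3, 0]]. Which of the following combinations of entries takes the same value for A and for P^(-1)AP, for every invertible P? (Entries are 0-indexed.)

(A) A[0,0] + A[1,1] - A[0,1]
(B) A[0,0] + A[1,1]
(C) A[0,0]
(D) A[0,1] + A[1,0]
B

A[0,0] + A[1,1] is the trace of A. By the cyclic property of the trace, tr(P^(-1)AP) = tr(APP^(-1)) = tr(A), so it is the same for every matrix similar to A.

The other combinations are not similarity invariants. For example, take P = [[1, 2], [0, 1]] (det P = 1), so P^(-1) = [[1, -2], [0, 1]] and
B = P^(-1)AP = [[4, 11], [-3, -6]].
Evaluating each option on A and on B:
(A) A[0,0] + A[1,1] - A[0,1]: -5 for A, -13 for B -> changes
(B) A[0,0] + A[1,1]: -2 for A, -2 for B -> unchanged
(C) A[0,0]: -2 for A, 4 for B -> changes
(D) A[0,1] + A[1,0]: 0 for A, 8 for B -> changes

Only (B) A[0,0] + A[1,1] = -2 survives (and it does so for every P, not just this one), so it is the invariant.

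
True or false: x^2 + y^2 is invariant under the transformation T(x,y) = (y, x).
True

Substitute T(x,y) = (y, x) into the expression and compare with the original.

Original: x^2 + y^2
After applying T: (y)^2 + (x)^2 = x^2 + y^2

This is identical to the original x^2 + y^2, so the expression is invariant.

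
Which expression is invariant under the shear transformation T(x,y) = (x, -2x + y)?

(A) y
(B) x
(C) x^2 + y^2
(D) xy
B

Under the shear T(x,y) = (x, -2x + y):
Substitute the transformed coordinates into each option and compare with the original:
(A) y  ->  (-2x + y) = -2x + y   [differs from y: not invariant]
(B) x  ->  (x) = x   [equals x: invariant]
(C) x^2 + y^2  ->  (x)^2 + (-2x + y)^2 = 5x^2 - 4xy + y^2   [differs from x^2 + y^2: not invariant]
(D) xy  ->  (x)(-2x + y) = -2x^2 + xy   [differs from xy: not invariant]

Only option (B), x, is unchanged by the transformation.
A vertical shear moves points parallel to the y-axis, so the x-coordinate (and any function of x alone) is unchanged.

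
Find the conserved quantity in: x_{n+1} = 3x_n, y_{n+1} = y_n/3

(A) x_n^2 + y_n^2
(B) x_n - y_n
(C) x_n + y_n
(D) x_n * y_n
D

For the recurrence x_{n+1} = 3x_n, y_{n+1} = y_n/3:

x_{n+1} * y_{n+1} = (3x_n) * (y_n/3) = x_n * y_n
The product is conserved.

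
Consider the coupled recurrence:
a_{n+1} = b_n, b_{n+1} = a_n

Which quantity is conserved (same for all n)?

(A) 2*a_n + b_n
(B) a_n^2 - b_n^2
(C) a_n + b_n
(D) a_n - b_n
C

Replace a_n by a_{n+1} = b_n and b_n by b_{n+1} = a_n in each option and simplify:
(A) 2*a_n + b_n  ->  2*(b_n) + (a_n) = a_n + 2*b_n   [not conserved]
(B) a_n^2 - b_n^2  ->  (b_n)^2 - (a_n)^2 = -a_n^2 + b_n^2   [not conserved]
(C) a_n + b_n  ->  (b_n) + (a_n) = a_n + b_n   [conserved]
(D) a_n - b_n  ->  (b_n) - (a_n) = -a_n + b_n   [not conserved]

Only (C) a_n + b_n returns to itself after one step, so it is the conserved quantity.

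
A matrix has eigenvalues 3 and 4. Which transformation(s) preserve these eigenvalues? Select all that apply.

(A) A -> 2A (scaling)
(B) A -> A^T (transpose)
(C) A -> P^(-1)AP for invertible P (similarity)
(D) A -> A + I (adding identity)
B and C

Eigenvalues are preserved by:
1. Similarity transformations: A -> P^(-1)AP (same characteristic polynomial)
2. Transpose: A^T has the same eigenvalues as A

Eigenvalues are NOT preserved by:
- Adding identity: eigenvalues become 3+1, 4+1
- Scaling: eigenvalues become 6, 8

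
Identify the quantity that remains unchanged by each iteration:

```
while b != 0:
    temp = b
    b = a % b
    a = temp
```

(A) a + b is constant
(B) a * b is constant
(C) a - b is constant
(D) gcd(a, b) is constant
D

A loop invariant must hold before the first iteration and be re-established by every execution of the body.

(D) gcd(a, b) is constant: One iteration replaces (a, b) by (b, a mod b). Since a mod b = a - q*b for an integer q, any common divisor of a and b divides b and a mod b, and conversely; hence gcd(b, a mod b) = gcd(a, b). For instance (23, 6) -> (6, 5) keeps gcd = 1. At exit b = 0 and a = gcd of the original inputs.

The other options fail:
(A) a + b is constant: e.g. (a, b) = (23, 6) -> (6, 5): the sum goes from 29 to 11.
(B) a * b is constant: e.g. (a, b) = (23, 6) -> (6, 5): the product goes from 138 to 30.
(C) a - b is constant: e.g. (a, b) = (23, 6) -> (6, 5): the difference goes from 17 to 1.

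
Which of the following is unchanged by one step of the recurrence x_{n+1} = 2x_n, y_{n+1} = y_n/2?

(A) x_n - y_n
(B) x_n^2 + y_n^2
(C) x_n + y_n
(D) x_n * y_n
D

For the recurrence x_{n+1} = 2x_n, y_{n+1} = y_n/2:

x_{n+1} * y_{n+1} = (2x_n) * (y_n/2) = x_n * y_n
The product is conserved.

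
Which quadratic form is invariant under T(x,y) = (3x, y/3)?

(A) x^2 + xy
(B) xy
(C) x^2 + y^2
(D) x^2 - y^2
B

T multiplies x by 3 and divides y by 3.
Substitute the transformed coordinates into each option and compare with the original:
(A) x^2 + xy  ->  (3x)^2 + (3x)(y/3) = 9x^2 + xy   [differs from x^2 + xy: not invariant]
(B) xy  ->  (3x)(y/3) = xy   [equals xy: invariant]
(C) x^2 + y^2  ->  (3x)^2 + (y/3)^2 = 9x^2 + y^2/9   [differs from x^2 + y^2: not invariant]
(D) x^2 - y^2  ->  (3x)^2 - (y/3)^2 = 9x^2 - y^2/9   [differs from x^2 - y^2: not invariant]

Only option (B), xy, is unchanged by the transformation.
The factors 3 and 1/3 cancel only in the pure product xy.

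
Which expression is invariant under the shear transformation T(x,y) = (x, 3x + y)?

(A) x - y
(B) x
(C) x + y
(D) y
B

Under the shear T(x,y) = (x, 3x + y):
Substitute the transformed coordinates into each option and compare with the original:
(A) x - y  ->  (x) - (3x + y) = -2x - y   [differs from x - y: not invariant]
(B) x  ->  (x) = x   [equals x: invariant]
(C) x + y  ->  (x) + (3x + y) = 4x + y   [differs from x + y: not invariant]
(D) y  ->  (3x + y) = 3x + y   [differs from y: not invariant]

Only option (B), x, is unchanged by the transformation.
A vertical shear moves points parallel to the y-axis, so the x-coordinate (and any function of x alone) is unchanged.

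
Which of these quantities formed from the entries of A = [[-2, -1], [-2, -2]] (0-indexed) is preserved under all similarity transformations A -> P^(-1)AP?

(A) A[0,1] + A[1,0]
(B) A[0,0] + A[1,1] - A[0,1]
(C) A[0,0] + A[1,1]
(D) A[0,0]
C

A[0,0] + A[1,1] is the trace of A. By the cyclic property of the trace, tr(P^(-1)AP) = tr(APP^(-1)) = tr(A), so it is the same for every matrix similar to A.

The other combinations are not similarity invariants. For example, take P = [[1, -1], [0, 1]] (det P = 1), so P^(-1) = [[1, 1], [0, 1]] and
B = P^(-1)AP = [[-4, 1], [-2, 0]].
Evaluating each option on A and on B:
(A) A[0,1] + A[1,0]: -3 for A, -1 for B -> changes
(B) A[0,0] + A[1,1] - A[0,1]: -3 for A, -5 for B -> changes
(C) A[0,0] + A[1,1]: -4 for A, -4 for B -> unchanged
(D) A[0,0]: -2 for A, -4 for B -> changes

Only (C) A[0,0] + A[1,1] = -4 survives (and it does so for every P, not just this one), so it is the invariant.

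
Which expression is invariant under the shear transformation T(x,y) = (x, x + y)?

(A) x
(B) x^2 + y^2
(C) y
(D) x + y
A

Under the shear T(x,y) = (x, x + y):
Substitute the transformed coordinates into each option and compare with the original:
(A) x  ->  (x) = x   [equals x: invariant]
(B) x^2 + y^2  ->  (x)^2 + (x + y)^2 = 2x^2 + 2xy + y^2   [differs from x^2 + y^2: not invariant]
(C) y  ->  (x + y) = x + y   [differs from y: not invariant]
(D) x + y  ->  (x) + (x + y) = 2x + y   [differs from x + y: not invariant]

Only option (A), x, is unchanged by the transformation.
A vertical shear moves points parallel to the y-axis, so the x-coordinate (and any function of x alone) is unchanged.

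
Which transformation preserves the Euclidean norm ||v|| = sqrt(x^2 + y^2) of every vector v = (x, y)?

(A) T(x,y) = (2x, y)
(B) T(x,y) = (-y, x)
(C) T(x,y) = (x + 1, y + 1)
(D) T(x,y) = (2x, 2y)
B

A transformation preserves a norm if ||T(v)|| = ||v|| for every v; a single vector where the norm changes rules an option out.

(A) T(x,y) = (2x, y): v = (1, 0) has norm sqrt((1)^2 + (0)^2) = 1, but T(v) = (2, 0) has norm 2 -- not preserved.
(B) T(x,y) = (-y, x): preserves the norm -- it is an orthogonal map (a rotation/reflection), and (-y)^2 + (x)^2 simplifies to x^2 + y^2.
(C) T(x,y) = (x + 1, y + 1): v = (1, 0) has norm sqrt((1)^2 + (0)^2) = 1, but T(v) = (2, 1) has norm sqrt(5) -- not preserved.
(D) T(x,y) = (2x, 2y): v = (1, 0) has norm sqrt((1)^2 + (0)^2) = 1, but T(v) = (2, 0) has norm 2 -- not preserved.

Therefore the answer is (B).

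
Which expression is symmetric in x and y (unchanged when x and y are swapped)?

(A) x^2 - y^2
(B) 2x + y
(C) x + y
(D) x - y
C

A symmetric expression is unchanged when the variables are permuted; here the transformation to test is the swap (x, y) -> (y, x).
Substitute the transformed coordinates into each option and compare with the original:
(A) x^2 - y^2  ->  (y)^2 - (x)^2 = -x^2 + y^2   [differs from x^2 - y^2: not invariant]
(B) 2x + y  ->  2(y) + (x) = x + 2y   [differs from 2x + y: not invariant]
(C) x + y  ->  (y) + (x) = x + y   [equals x + y: invariant]
(D) x - y  ->  (y) - (x) = -x + y   [differs from x - y: not invariant]

Only option (C), x + y, is unchanged by the transformation.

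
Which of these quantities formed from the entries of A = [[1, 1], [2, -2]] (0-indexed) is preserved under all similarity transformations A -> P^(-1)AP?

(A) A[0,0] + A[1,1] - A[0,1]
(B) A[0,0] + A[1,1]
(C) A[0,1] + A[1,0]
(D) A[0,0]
B

A[0,0] + A[1,1] is the trace of A. By the cyclic property of the trace, tr(P^(-1)AP) = tr(APP^(-1)) = tr(A), so it is the same for every matrix similar to A.

The other combinations are not similarity invariants. For example, take P = [[1, 2], [0, 1]] (det P = 1), so P^(-1) = [[1, -2], [0, 1]] and
B = P^(-1)AP = [[-3, -1], [2, 2]].
Evaluating each option on A and on B:
(A) A[0,0] + A[1,1] - A[0,1]: -2 for A, 0 for B -> changes
(B) A[0,0] + A[1,1]: -1 for A, -1 for B -> unchanged
(C) A[0,1] + A[1,0]: 3 for A, 1 for B -> changes
(D) A[0,0]: 1 for A, -3 for B -> changes

Only (B) A[0,0] + A[1,1] = -1 survives (and it does so for every P, not just this one), so it is the invariant.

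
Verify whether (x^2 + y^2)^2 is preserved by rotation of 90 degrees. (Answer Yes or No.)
Yes

Applying rotation by 90 degrees: x' = x*cos(90 degrees) - y*sin(90 degrees) = -y, y' = x*sin(90 degrees) + y*cos(90 degrees) = x

Substituting into (x^2 + y^2)^2:
((-y)^2 + (x)^2)^2
= x^4 + 2x^2y^2 + y^4 = (x^2 + y^2)^2

This equals the original expression (x^2 + y^2)^2, so it IS invariant.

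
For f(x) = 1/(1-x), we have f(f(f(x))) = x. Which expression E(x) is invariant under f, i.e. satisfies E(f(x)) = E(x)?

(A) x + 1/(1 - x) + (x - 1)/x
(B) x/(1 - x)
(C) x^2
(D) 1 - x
A

Replace x by f(x) = 1/(1 - x) in each option and simplify. As a quick numerical cross-check, also compare E(5) with E(f(5)) = E(-1/4).

(A) x + 1/(1 - x) + (x - 1)/x  ->  (1/(1 - x)) + 1/(1 - (1/(1 - x))) + ((1/(1 - x)) - 1)/(1/(1 - x)), which simplifies back to x + 1/(1 - x) + (x - 1)/x; check: E(5) = 111/20, E(-1/4) = 111/20.   [invariant]
(B) x/(1 - x)  ->  (1/(1 - x))/(1 - (1/(1 - x))) = -1/x; check: E(5) = -5/4 but E(-1/4) = -1/5.   [not invariant]
(C) x^2  ->  (1/(1 - x))^2 = (x - 1)^(-2); check: E(5) = 25 but E(-1/4) = 1/16.   [not invariant]
(D) 1 - x  ->  1 - (1/(1 - x)) = x/(x - 1); check: E(5) = -4 but E(-1/4) = 5/4.   [not invariant]

Only (A) is unchanged. Indeed f(f(x)) = 1/(1 - 1/(1-x)) = (1-x)/(-x) = (x-1)/x, so E(x) = x + f(x) + f(f(x)) is the sum over the whole 3-cycle; applying f just permutes the three terms cyclically (x -> f(x) -> f(f(x)) -> x), leaving the sum unchanged.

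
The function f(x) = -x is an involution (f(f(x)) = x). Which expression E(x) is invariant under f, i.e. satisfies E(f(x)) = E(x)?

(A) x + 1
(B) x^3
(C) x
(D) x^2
D

Replace x by f(x) = -x in each option and simplify. As a quick numerical cross-check, also compare E(5) with E(f(5)) = E(-5).

(A) x + 1  ->  (-x) + 1 = 1 - x; check: E(5) = 6 but E(-5) = -4.   [not invariant]
(B) x^3  ->  (-x)^3 = -x^3; check: E(5) = 125 but E(-5) = -125.   [not invariant]
(C) x  ->  (-x) = -x; check: E(5) = 5 but E(-5) = -5.   [not invariant]
(D) x^2  ->  (-x)^2, which simplifies back to x^2; check: E(5) = 25, E(-5) = 25.   [invariant]

Only (D) is unchanged. E is symmetric under swapping x with f(x) = -x, which is exactly what an involution does.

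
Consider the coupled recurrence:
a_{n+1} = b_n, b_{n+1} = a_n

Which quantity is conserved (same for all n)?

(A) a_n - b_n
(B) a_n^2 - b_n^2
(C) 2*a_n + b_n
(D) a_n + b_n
D

Replace a_n by a_{n+1} = b_n and b_n by b_{n+1} = a_n in each option and simplify:
(A) a_n - b_n  ->  (b_n) - (a_n) = -a_n + b_n   [not conserved]
(B) a_n^2 - b_n^2  ->  (b_n)^2 - (a_n)^2 = -a_n^2 + b_n^2   [not conserved]
(C) 2*a_n + b_n  ->  2*(b_n) + (a_n) = a_n + 2*b_n   [not conserved]
(D) a_n + b_n  ->  (b_n) + (a_n) = a_n + b_n   [conserved]

Only (D) a_n + b_n returns to itself after one step, so it is the conserved quantity.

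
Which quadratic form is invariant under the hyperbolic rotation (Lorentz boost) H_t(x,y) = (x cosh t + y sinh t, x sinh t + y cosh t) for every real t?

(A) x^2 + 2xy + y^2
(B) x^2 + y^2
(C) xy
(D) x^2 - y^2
D

Write x' = x cosh t + y sinh t, y' = x sinh t + y cosh t and substitute into each option:
(A) x^2 + 2xy + y^2: (x' + y')^2 with x' + y' = (x + y)(cosh t + sinh t) = (x + y)e^t, so it becomes (x + y)^2 e^(2t)   [not invariant for t != 0]
(B) x^2 + y^2: (x cosh t + y sinh t)^2 + (x sinh t + y cosh t)^2 = (x^2 + y^2)(cosh^2 t + sinh^2 t) + 4xy sinh t cosh t = (x^2 + y^2) cosh 2t + 2xy sinh 2t   [not invariant for t != 0]
(C) xy: (x cosh t + y sinh t)(x sinh t + y cosh t) = xy(cosh^2 t + sinh^2 t) + (x^2 + y^2) sinh t cosh t = xy cosh 2t + (x^2 + y^2)(sinh 2t)/2   [not invariant for t != 0]
(D) x^2 - y^2: (x cosh t + y sinh t)^2 - (x sinh t + y cosh t)^2 = x^2(cosh^2 t - sinh^2 t) + 2xy(cosh t sinh t - sinh t cosh t) + y^2(sinh^2 t - cosh^2 t) = x^2 - y^2   [invariant, using cosh^2 t - sinh^2 t = 1]

Only (D) x^2 - y^2 is unchanged; it is the Minkowski form preserved by Lorentz boosts, just as x^2 + y^2 is preserved by ordinary rotations.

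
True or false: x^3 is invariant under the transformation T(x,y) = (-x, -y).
False

Substitute T(x,y) = (-x, -y) into the expression and compare with the original.

Original: x^3
After applying T: (-x)^3 = -x^3

This differs from the original x^3 (difference: -2x^3), so the expression is NOT invariant.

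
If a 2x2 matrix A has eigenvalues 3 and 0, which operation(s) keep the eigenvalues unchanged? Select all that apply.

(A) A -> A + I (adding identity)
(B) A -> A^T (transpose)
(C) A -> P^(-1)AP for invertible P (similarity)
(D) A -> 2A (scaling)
B and C

Eigenvalues are preserved by:
1. Similarity transformations: A -> P^(-1)AP (same characteristic polynomial)
2. Transpose: A^T has the same eigenvalues as A

Eigenvalues are NOT preserved by:
- Adding identity: eigenvalues become 3+1, 0+1
- Scaling: eigenvalues become 6, 0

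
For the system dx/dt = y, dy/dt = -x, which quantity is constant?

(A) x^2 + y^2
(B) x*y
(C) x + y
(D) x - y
A

A first integral I satisfies dI/dt = 0 along every solution. Differentiate each option and use the equation of motion:
(A) d/dt[x^2 + y^2] = 2x*dx/dt + 2y*dy/dt = 2x*y + 2y*(-x) = 0
(B) d/dt[x*y] = (dx/dt)y + x(dy/dt) = y^2 - x^2, not identically 0
(C) d/dt[x + y] = y + (-x) = y - x, not identically 0
(D) d/dt[x - y] = y - (-x) = x + y, not identically 0

Only (A) has zero time-derivative. So x^2 + y^2 (the squared radius; trajectories are circles) is the conserved quantity.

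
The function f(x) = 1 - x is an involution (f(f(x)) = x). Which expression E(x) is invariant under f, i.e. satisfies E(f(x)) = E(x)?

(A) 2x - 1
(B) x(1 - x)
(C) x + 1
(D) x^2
B

Replace x by f(x) = 1 - x in each option and simplify. As a quick numerical cross-check, also compare E(4) with E(f(4)) = E(-3).

(A) 2x - 1  ->  2(1 - x) - 1 = 1 - 2x; check: E(4) = 7 but E(-3) = -7.   [not invariant]
(B) x(1 - x)  ->  (1 - x)(1 - (1 - x)), which simplifies back to x(1 - x); check: E(4) = -12, E(-3) = -12.   [invariant]
(C) x + 1  ->  (1 - x) + 1 = 2 - x; check: E(4) = 5 but E(-3) = -2.   [not invariant]
(D) x^2  ->  (1 - x)^2 = (x - 1)^2; check: E(4) = 16 but E(-3) = 9.   [not invariant]

Only (B) is unchanged. E is symmetric under swapping x with f(x) = 1 - x, which is exactly what an involution does.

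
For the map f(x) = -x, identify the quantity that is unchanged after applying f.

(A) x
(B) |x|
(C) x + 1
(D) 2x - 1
B

For f(x) = -x:
Applying f replaces x by -x. Since |-x| = |x|, the absolute value is unchanged by f, whereas x -> -x, 2x - 1 -> -2x - 1 and x + 1 -> -x + 1 all change.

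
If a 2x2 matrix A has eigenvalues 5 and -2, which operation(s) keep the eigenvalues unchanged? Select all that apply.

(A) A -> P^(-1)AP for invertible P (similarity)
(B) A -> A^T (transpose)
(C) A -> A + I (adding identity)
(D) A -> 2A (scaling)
A and B

Eigenvalues are preserved by:
1. Similarity transformations: A -> P^(-1)AP (same characteristic polynomial)
2. Transpose: A^T has the same eigenvalues as A

Eigenvalues are NOT preserved by:
- Adding identity: eigenvalues become 5+1, -2+1
- Scaling: eigenvalues become 10, -4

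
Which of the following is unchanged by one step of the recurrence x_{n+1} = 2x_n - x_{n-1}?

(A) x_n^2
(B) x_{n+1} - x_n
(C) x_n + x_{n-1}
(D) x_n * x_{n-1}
B

For the recurrence x_{n+1} = 2x_n - x_{n-1}:

If x_{n+1} = 2x_n - x_{n-1}, then:
x_{n+1} - x_n = x_n - x_{n-1}
The first difference is constant throughout the sequence.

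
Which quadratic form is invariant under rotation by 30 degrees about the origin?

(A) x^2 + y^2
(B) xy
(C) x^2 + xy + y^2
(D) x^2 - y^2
A

Rotation by 30 degrees sends (x, y) to (sqrt(3)x/2 - y/2, x/2 + sqrt(3)y/2).
Substitute the transformed coordinates into each option and compare with the original:
(A) x^2 + y^2  ->  (sqrt(3)x/2 - y/2)^2 + (x/2 + sqrt(3)y/2)^2 = x^2 + y^2   [equals x^2 + y^2: invariant]
(B) xy  ->  (sqrt(3)x/2 - y/2)(x/2 + sqrt(3)y/2) = sqrt(3)x^2/4 + xy/2 - sqrt(3)y^2/4   [differs from xy: not invariant]
(C) x^2 + xy + y^2  ->  (sqrt(3)x/2 - y/2)^2 + (sqrt(3)x/2 - y/2)(x/2 + sqrt(3)y/2) + (x/2 + sqrt(3)y/2)^2 = sqrt(3)x^2/4 + x^2 + xy/2 - sqrt(3)y^2/4 + y^2   [differs from x^2 + xy + y^2: not invariant]
(D) x^2 - y^2  ->  (sqrt(3)x/2 - y/2)^2 - (x/2 + sqrt(3)y/2)^2 = x^2/2 - sqrt(3)xy - y^2/2   [differs from x^2 - y^2: not invariant]

Only option (A), x^2 + y^2, is unchanged by the transformation.
x^2 + y^2 is the squared distance from the origin, which rotations preserve.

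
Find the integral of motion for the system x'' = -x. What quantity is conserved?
E = (x')^2 + x^2

Multiply the equation by x':
x' * x'' = -x * x'
The left side is d/dt[(x')^2/2] and the right side is d/dt[-x^2/2], so
d/dt[(x')^2/2 + x^2/2] = 0, i.e. (x')^2/2 + x^2/2 = constant.
Multiplying by 2, the integral of motion is E = (x')^2 + x^2.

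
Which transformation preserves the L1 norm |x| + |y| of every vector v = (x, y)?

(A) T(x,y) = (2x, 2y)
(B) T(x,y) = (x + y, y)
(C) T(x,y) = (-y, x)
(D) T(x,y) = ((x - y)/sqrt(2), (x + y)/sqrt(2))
C

A transformation preserves a norm if ||T(v)|| = ||v|| for every v; a single vector where the norm changes rules an option out.

(A) T(x,y) = (2x, 2y): v = (1, 0) has norm |1| + |0| = 1, but T(v) = (2, 0) has norm 2 -- not preserved.
(B) T(x,y) = (x + y, y): v = (0, 1) has norm |0| + |1| = 1, but T(v) = (1, 1) has norm 2 -- not preserved.
(C) T(x,y) = (-y, x): preserves the norm -- it only permutes the coordinates and/or flips signs, which leaves |x| + |y| unchanged.
(D) T(x,y) = ((x - y)/sqrt(2), (x + y)/sqrt(2)): v = (1, 0) has norm |1| + |0| = 1, but T(v) = (sqrt(2)/2, sqrt(2)/2) has norm sqrt(2) -- not preserved.

Therefore the answer is (C).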